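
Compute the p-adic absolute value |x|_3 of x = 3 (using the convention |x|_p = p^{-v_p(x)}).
|3|_3 = 1/3

Step 1 — compute v_3(x) by factoring powers of 3 out of the numerator and denominator: v_3(3) = 1. Step 2 — apply |x|_p = p^{-v_p(x)} = 3^{-1} = 1/3.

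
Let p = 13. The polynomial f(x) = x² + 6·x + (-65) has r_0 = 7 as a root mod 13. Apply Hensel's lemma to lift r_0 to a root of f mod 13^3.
r_2 = 969 (mod 2197)

Hensel: r_{i+1} = r_i − f(r_i)·(f′(r_i))^{-1} mod 13^{i+2}, f′(x) = 2x + 6. Iterate:
  r_0 = 7 (mod 13)
  r_1 = 124 (mod 169)
  r_2 = 969 (mod 2197)
Final: r = 969 satisfies f(r) ≡ 0 mod 13^3.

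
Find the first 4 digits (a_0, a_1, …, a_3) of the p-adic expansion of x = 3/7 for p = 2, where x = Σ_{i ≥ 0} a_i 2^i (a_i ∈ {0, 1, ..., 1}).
(a_0, …, a_3) = (1, 0, 1, 0)

v_2(3/7) = 0 (numerator and denominator both coprime to 2), so x ∈ ℤ_2^×. Compute digits iteratively via a_i = x_i mod 2, x_{i+1} = (x_i − a_i)/2, with x_0 = x:
  x_0 = 3/7;  a_0 = 1;  x_1 = (x_0 − 1)/2 = -2/7
  x_1 = -2/7;  a_1 = 0;  x_2 = (x_1 − 0)/2 = -1/7
  x_2 = -1/7;  a_2 = 1;  x_3 = (x_2 − 1)/2 = -4/7
  x_3 = -4/7;  a_3 = 0;  x_4 = (x_3 − 0)/2 = -2/7
Digits: (1, 0, 1, 0).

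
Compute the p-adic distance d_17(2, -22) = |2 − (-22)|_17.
d_17(2, -22) = 1

Step 1 — x − y = 2 − (-22) = 24. Step 2 — v_17(24) = 0 (factor: 24 = (17^0 · 24); the sign does not affect v_p). Step 3 — |x − y|_17 = 17^{0} = 1.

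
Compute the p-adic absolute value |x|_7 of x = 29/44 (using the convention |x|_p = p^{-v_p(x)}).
|29/44|_7 = 1

Step 1 — compute v_7(x) by factoring powers of 7 out of the numerator and denominator: v_7(29/44) = 0. Step 2 — apply |x|_p = p^{-v_p(x)} = 7^{0} = 1.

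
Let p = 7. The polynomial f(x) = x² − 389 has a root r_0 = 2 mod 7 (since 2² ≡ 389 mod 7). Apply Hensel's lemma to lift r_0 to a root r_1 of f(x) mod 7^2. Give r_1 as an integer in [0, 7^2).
r_1 = 37 (mod 49)

Hensel's recurrence: r_{i+1} = r_i − f(r_i)·(f′(r_i))^{-1} mod 7^{i+2}, with f′(x) = 2x. Iterate:
  r_0 = 2 (mod 7)
  r_1 = 37 (mod 49)
Final: r_1 = 37, and one checks f(r_1) ≡ 0 mod 7^2.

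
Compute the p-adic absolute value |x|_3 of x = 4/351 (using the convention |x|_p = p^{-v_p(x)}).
|4/351|_3 = 27

Step 1 — compute v_3(x) by factoring powers of 3 out of the numerator and denominator: v_3(4/351) = -3. Step 2 — apply |x|_p = p^{-v_p(x)} = 3^{3} = 27.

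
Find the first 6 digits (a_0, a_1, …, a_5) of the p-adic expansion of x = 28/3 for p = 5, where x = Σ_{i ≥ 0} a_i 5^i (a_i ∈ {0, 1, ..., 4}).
(a_0, …, a_5) = (1, 0, 2, 3, 1, 3)

v_5(28/3) = 0 (numerator and denominator both coprime to 5), so x ∈ ℤ_5^×. Compute digits iteratively via a_i = x_i mod 5, x_{i+1} = (x_i − a_i)/5, with x_0 = x:
  x_0 = 28/3;  a_0 = 1;  x_1 = (x_0 − 1)/5 = 5/3
  x_1 = 5/3;  a_1 = 0;  x_2 = (x_1 − 0)/5 = 1/3
  x_2 = 1/3;  a_2 = 2;  x_3 = (x_2 − 2)/5 = -1/3
  x_3 = -1/3;  a_3 = 3;  x_4 = (x_3 − 3)/5 = -2/3
  x_4 = -2/3;  a_4 = 1;  x_5 = (x_4 − 1)/5 = -1/3
  x_5 = -1/3;  a_5 = 3;  x_6 = (x_5 − 3)/5 = -2/3
Digits: (1, 0, 2, 3, 1, 3).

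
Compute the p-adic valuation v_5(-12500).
v_5(-12500) = 5

v_5(n) is the largest exponent k such that 5^k divides n. Factor out: -12500 = -5^5 · 4. (Sign doesn't affect v_p.) So v_5(-12500) = 5.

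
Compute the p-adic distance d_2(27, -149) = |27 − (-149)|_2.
d_2(27, -149) = 1/16

Step 1 — x − y = 27 − (-149) = 176. Step 2 — v_2(176) = 4 (factor: 176 = (2^4 · 11); the sign does not affect v_p). Step 3 — |x − y|_2 = 2^{-4} = 1/16.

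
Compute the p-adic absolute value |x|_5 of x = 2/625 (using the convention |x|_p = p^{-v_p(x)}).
|2/625|_5 = 625

Step 1 — compute v_5(x) by factoring powers of 5 out of the numerator and denominator: v_5(2/625) = -4. Step 2 — apply |x|_p = p^{-v_p(x)} = 5^{4} = 625.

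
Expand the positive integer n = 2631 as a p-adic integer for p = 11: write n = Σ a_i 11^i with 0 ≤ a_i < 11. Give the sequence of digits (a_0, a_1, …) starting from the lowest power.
(a_0, a_1, …) = (2, 8, 10, 1)

Repeated division by 11 gives the digits low-to-high: 2631 = 2 + 8·11^1 + 10·11^2 + 1·11^3. Digit sequence: (2, 8, 10, 1).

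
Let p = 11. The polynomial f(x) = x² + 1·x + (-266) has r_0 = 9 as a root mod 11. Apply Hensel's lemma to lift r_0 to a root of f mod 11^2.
r_1 = 31 (mod 121)

Hensel: r_{i+1} = r_i − f(r_i)·(f′(r_i))^{-1} mod 11^{i+2}, f′(x) = 2x + 1. Iterate:
  r_0 = 9 (mod 11)
  r_1 = 31 (mod 121)
Final: r = 31 satisfies f(r) ≡ 0 mod 11^2.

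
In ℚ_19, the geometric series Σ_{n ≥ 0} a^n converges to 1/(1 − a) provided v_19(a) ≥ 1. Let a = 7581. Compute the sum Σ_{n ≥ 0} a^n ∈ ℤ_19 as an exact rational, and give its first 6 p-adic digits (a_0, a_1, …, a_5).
Σ a^n = 1/(1 − a) = -1/7580;  first 6 digits = (1, 0, 2, 1, 4, 4)

v_19(a) = 2 ≥ 1, so the series converges in ℤ_19 to 1/(1 − a) = 1/(1 − 7581) = -1/7580. Expand this rational in ℤ_19: compute digits iteratively via d_i = x_i mod 19, x_{i+1} = (x_i − d_i)/19. The first 6 digits are (1, 0, 2, 1, 4, 4).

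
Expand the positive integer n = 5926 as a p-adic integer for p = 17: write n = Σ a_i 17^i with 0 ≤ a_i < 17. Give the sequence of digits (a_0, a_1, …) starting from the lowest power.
(a_0, a_1, …) = (10, 8, 3, 1)

Repeated division by 17 gives the digits low-to-high: 5926 = 10 + 8·17^1 + 3·17^2 + 1·17^3. Digit sequence: (10, 8, 3, 1).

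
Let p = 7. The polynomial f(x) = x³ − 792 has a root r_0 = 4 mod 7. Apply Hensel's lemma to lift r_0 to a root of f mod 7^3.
r_2 = 207 (mod 343)

Hensel: r_{i+1} = r_i − f(r_i)/f′(r_i) mod 7^{i+2}, where f′(x) = 3x². Iterate:
  r_0 = 4 (mod 7)
  r_1 = 11 (mod 49)
  r_2 = 207 (mod 343)
Final: r = 207 with f(r) ≡ 0 mod 7^3.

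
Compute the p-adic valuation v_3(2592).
v_3(2592) = 4

v_3(n) is the largest exponent k such that 3^k divides n. Factor out: 2592 = 3^4 · 32. (Sign doesn't affect v_p.) So v_3(2592) = 4.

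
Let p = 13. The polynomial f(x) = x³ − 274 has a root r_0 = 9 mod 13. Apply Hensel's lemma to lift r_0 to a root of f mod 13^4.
r_3 = 27374 (mod 28561)

Hensel: r_{i+1} = r_i − f(r_i)/f′(r_i) mod 13^{i+2}, where f′(x) = 3x². Iterate:
  r_0 = 9 (mod 13)
  r_1 = 165 (mod 169)
  r_2 = 1010 (mod 2197)
  r_3 = 27374 (mod 28561)
Final: r = 27374 with f(r) ≡ 0 mod 13^4.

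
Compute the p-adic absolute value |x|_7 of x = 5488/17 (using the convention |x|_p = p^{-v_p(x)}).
|5488/17|_7 = 1/343

Step 1 — compute v_7(x) by factoring powers of 7 out of the numerator and denominator: v_7(5488/17) = 3. Step 2 — apply |x|_p = p^{-v_p(x)} = 7^{-3} = 1/343.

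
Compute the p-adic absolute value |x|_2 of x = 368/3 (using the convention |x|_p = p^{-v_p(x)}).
|368/3|_2 = 1/16

Step 1 — compute v_2(x) by factoring powers of 2 out of the numerator and denominator: v_2(368/3) = 4. Step 2 — apply |x|_p = p^{-v_p(x)} = 2^{-4} = 1/16.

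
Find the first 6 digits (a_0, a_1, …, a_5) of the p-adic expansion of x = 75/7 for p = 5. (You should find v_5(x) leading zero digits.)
(a_0, …, a_5) = (0, 0, 4, 0, 2, 1)

v_5(75/7) = 2, so a_0 = ... = a_1 = 0. Factor out: x = 5^2 · u with u = 3/7 a unit in ℤ_5. Expand u iteratively via a_{v+i} = u_i mod 5, u_{i+1} = (u_i − a_{v+i})/5:
  u_0 = 3/7;  a_2 = 4;  u_1 = (u_0 − 4)/5 = -5/7
  u_1 = -5/7;  a_3 = 0;  u_2 = (u_1 − 0)/5 = -1/7
  u_2 = -1/7;  a_4 = 2;  u_3 = (u_2 − 2)/5 = -3/7
  u_3 = -3/7;  a_5 = 1;  u_4 = (u_3 − 1)/5 = -2/7
Digits: (0, 0, 4, 0, 2, 1).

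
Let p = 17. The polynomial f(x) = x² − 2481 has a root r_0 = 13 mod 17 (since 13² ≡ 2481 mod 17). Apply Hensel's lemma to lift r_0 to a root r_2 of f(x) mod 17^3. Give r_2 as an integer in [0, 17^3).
r_2 = 4637 (mod 4913)

Hensel's recurrence: r_{i+1} = r_i − f(r_i)·(f′(r_i))^{-1} mod 17^{i+2}, with f′(x) = 2x. Iterate:
  r_0 = 13 (mod 17)
  r_1 = 13 (mod 289)
  r_2 = 4637 (mod 4913)
Final: r_2 = 4637, and one checks f(r_2) ≡ 0 mod 17^3.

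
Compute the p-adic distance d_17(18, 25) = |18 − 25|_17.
d_17(18, 25) = 1

Step 1 — x − y = 18 − 25 = -7. Step 2 — v_17(-7) = 0 (factor: -7 = −(17^0 · 7); the sign does not affect v_p). Step 3 — |x − y|_17 = 17^{0} = 1.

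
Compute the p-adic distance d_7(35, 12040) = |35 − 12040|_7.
d_7(35, 12040) = 1/2401

Step 1 — x − y = 35 − 12040 = -12005. Step 2 — v_7(-12005) = 4 (factor: -12005 = −(7^4 · 5); the sign does not affect v_p). Step 3 — |x − y|_7 = 7^{-4} = 1/2401.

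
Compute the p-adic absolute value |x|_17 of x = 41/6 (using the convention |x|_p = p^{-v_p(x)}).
|41/6|_17 = 1

Step 1 — compute v_17(x) by factoring powers of 17 out of the numerator and denominator: v_17(41/6) = 0. Step 2 — apply |x|_p = p^{-v_p(x)} = 17^{0} = 1.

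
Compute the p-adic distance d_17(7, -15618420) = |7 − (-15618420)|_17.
d_17(7, -15618420) = 1/1419857

Step 1 — x − y = 7 − (-15618420) = 15618427. Step 2 — v_17(15618427) = 5 (factor: 15618427 = (17^5 · 11); the sign does not affect v_p). Step 3 — |x − y|_17 = 17^{-5} = 1/1419857.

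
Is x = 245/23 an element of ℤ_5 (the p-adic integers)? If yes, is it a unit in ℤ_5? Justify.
x ∈ ℤ_5 but not a unit; v_5(x) = 1 > 0

ℤ_5 = {x ∈ ℚ_5 : v_5(x) ≥ 0} and ℤ_5^× = {x ∈ ℤ_5 : v_5(x) = 0}. Here v_5(245/23) = v_5(num) − v_5(den) = 1; compare against these criteria.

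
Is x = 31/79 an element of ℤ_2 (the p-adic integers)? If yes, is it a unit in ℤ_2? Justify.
x ∈ ℤ_2^× (unit); v_2(x) = 0

ℤ_2 = {x ∈ ℚ_2 : v_2(x) ≥ 0} and ℤ_2^× = {x ∈ ℤ_2 : v_2(x) = 0}. Here v_2(31/79) = v_2(num) − v_2(den) = 0; compare against these criteria.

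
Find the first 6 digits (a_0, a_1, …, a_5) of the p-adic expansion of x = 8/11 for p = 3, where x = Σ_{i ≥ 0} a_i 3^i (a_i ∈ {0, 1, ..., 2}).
(a_0, …, a_5) = (1, 1, 1, 2, 0, 0)

v_3(8/11) = 0 (numerator and denominator both coprime to 3), so x ∈ ℤ_3^×. Compute digits iteratively via a_i = x_i mod 3, x_{i+1} = (x_i − a_i)/3, with x_0 = x:
  x_0 = 8/11;  a_0 = 1;  x_1 = (x_0 − 1)/3 = -1/11
  x_1 = -1/11;  a_1 = 1;  x_2 = (x_1 − 1)/3 = -4/11
  x_2 = -4/11;  a_2 = 1;  x_3 = (x_2 − 1)/3 = -5/11
  x_3 = -5/11;  a_3 = 2;  x_4 = (x_3 − 2)/3 = -9/11
  x_4 = -9/11;  a_4 = 0;  x_5 = (x_4 − 0)/3 = -3/11
  x_5 = -3/11;  a_5 = 0;  x_6 = (x_5 − 0)/3 = -1/11
Digits: (1, 1, 1, 2, 0, 0).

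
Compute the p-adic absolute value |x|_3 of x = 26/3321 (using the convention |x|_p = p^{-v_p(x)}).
|26/3321|_3 = 81

Step 1 — compute v_3(x) by factoring powers of 3 out of the numerator and denominator: v_3(26/3321) = -4. Step 2 — apply |x|_p = p^{-v_p(x)} = 3^{4} = 81.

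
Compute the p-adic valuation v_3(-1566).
v_3(-1566) = 3

v_3(n) is the largest exponent k such that 3^k divides n. Factor out: -1566 = -3^3 · 58. (Sign doesn't affect v_p.) So v_3(-1566) = 3.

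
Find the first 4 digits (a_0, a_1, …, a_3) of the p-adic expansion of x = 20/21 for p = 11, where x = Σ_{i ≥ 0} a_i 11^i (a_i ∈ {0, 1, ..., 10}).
(a_0, …, a_3) = (2, 2, 4, 8)

v_11(20/21) = 0 (numerator and denominator both coprime to 11), so x ∈ ℤ_11^×. Compute digits iteratively via a_i = x_i mod 11, x_{i+1} = (x_i − a_i)/11, with x_0 = x:
  x_0 = 20/21;  a_0 = 2;  x_1 = (x_0 − 2)/11 = -2/21
  x_1 = -2/21;  a_1 = 2;  x_2 = (x_1 − 2)/11 = -4/21
  x_2 = -4/21;  a_2 = 4;  x_3 = (x_2 − 4)/11 = -8/21
  x_3 = -8/21;  a_3 = 8;  x_4 = (x_3 − 8)/11 = -16/21
Digits: (2, 2, 4, 8).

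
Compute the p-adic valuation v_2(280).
v_2(280) = 3

v_2(n) is the largest exponent k such that 2^k divides n. Factor out: 280 = 2^3 · 35. (Sign doesn't affect v_p.) So v_2(280) = 3.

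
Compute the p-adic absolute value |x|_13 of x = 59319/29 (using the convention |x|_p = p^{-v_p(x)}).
|59319/29|_13 = 1/2197

Step 1 — compute v_13(x) by factoring powers of 13 out of the numerator and denominator: v_13(59319/29) = 3. Step 2 — apply |x|_p = p^{-v_p(x)} = 13^{-3} = 1/2197.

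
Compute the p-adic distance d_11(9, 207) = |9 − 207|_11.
d_11(9, 207) = 1/11

Step 1 — x − y = 9 − 207 = -198. Step 2 — v_11(-198) = 1 (factor: -198 = −(11^1 · 18); the sign does not affect v_p). Step 3 — |x − y|_11 = 11^{-1} = 1/11.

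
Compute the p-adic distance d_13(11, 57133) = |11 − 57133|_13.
d_13(11, 57133) = 1/28561

Step 1 — x − y = 11 − 57133 = -57122. Step 2 — v_13(-57122) = 4 (factor: -57122 = −(13^4 · 2); the sign does not affect v_p). Step 3 — |x − y|_13 = 13^{-4} = 1/28561.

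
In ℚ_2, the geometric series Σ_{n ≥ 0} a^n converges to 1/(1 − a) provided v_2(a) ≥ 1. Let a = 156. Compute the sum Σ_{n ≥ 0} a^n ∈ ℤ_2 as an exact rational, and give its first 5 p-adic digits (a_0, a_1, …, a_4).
Σ a^n = 1/(1 − a) = -1/155;  first 5 digits = (1, 0, 1, 1, 0)

v_2(a) = 2 ≥ 1, so the series converges in ℤ_2 to 1/(1 − a) = 1/(1 − 156) = -1/155. Expand this rational in ℤ_2: compute digits iteratively via d_i = x_i mod 2, x_{i+1} = (x_i − d_i)/2. The first 5 digits are (1, 0, 1, 1, 0).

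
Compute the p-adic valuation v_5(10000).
v_5(10000) = 4

v_5(n) is the largest exponent k such that 5^k divides n. Factor out: 10000 = 5^4 · 16. (Sign doesn't affect v_p.) So v_5(10000) = 4.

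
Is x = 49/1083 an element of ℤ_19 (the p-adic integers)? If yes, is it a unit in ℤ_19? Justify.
x ∉ ℤ_19 (v_19(x) = -2 < 0)

ℤ_19 = {x ∈ ℚ_19 : v_19(x) ≥ 0} and ℤ_19^× = {x ∈ ℤ_19 : v_19(x) = 0}. Here v_19(49/1083) = v_19(num) − v_19(den) = -2; compare against these criteria.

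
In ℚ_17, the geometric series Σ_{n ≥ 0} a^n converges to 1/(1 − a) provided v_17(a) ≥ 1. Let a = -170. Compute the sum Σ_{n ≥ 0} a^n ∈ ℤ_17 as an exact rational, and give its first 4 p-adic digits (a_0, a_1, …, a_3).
Σ a^n = 1/(1 − a) = 1/171;  first 4 digits = (1, 7, 14, 8)

v_17(a) = 1 ≥ 1, so the series converges in ℤ_17 to 1/(1 − a) = 1/(1 − (-170)) = 1/171. Expand this rational in ℤ_17: compute digits iteratively via d_i = x_i mod 17, x_{i+1} = (x_i − d_i)/17. The first 4 digits are (1, 7, 14, 8).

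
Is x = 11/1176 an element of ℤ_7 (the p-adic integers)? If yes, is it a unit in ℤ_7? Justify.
x ∉ ℤ_7 (v_7(x) = -2 < 0)

ℤ_7 = {x ∈ ℚ_7 : v_7(x) ≥ 0} and ℤ_7^× = {x ∈ ℤ_7 : v_7(x) = 0}. Here v_7(11/1176) = v_7(num) − v_7(den) = -2; compare against these criteria.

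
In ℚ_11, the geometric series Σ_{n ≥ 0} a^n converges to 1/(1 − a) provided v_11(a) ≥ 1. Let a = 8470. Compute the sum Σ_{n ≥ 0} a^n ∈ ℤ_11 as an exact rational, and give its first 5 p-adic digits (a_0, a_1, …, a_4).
Σ a^n = 1/(1 − a) = -1/8469;  first 5 digits = (1, 0, 4, 6, 5)

v_11(a) = 2 ≥ 1, so the series converges in ℤ_11 to 1/(1 − a) = 1/(1 − 8470) = -1/8469. Expand this rational in ℤ_11: compute digits iteratively via d_i = x_i mod 11, x_{i+1} = (x_i − d_i)/11. The first 5 digits are (1, 0, 4, 6, 5).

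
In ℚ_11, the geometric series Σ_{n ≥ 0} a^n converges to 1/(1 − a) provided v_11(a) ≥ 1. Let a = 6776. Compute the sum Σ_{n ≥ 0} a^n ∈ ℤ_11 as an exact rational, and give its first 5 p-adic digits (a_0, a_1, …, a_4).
Σ a^n = 1/(1 − a) = -1/6775;  first 5 digits = (1, 0, 1, 5, 1)

v_11(a) = 2 ≥ 1, so the series converges in ℤ_11 to 1/(1 − a) = 1/(1 − 6776) = -1/6775. Expand this rational in ℤ_11: compute digits iteratively via d_i = x_i mod 11, x_{i+1} = (x_i − d_i)/11. The first 5 digits are (1, 0, 1, 5, 1).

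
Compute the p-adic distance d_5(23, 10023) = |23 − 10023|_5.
d_5(23, 10023) = 1/625

Step 1 — x − y = 23 − 10023 = -10000. Step 2 — v_5(-10000) = 4 (factor: -10000 = −(5^4 · 16); the sign does not affect v_p). Step 3 — |x − y|_5 = 5^{-4} = 1/625.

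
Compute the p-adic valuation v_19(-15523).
v_19(-15523) = 2

v_19(n) is the largest exponent k such that 19^k divides n. Factor out: -15523 = -19^2 · 43. (Sign doesn't affect v_p.) So v_19(-15523) = 2.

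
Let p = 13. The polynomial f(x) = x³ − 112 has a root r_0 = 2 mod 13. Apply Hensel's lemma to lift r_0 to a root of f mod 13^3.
r_2 = 1926 (mod 2197)

Hensel: r_{i+1} = r_i − f(r_i)/f′(r_i) mod 13^{i+2}, where f′(x) = 3x². Iterate:
  r_0 = 2 (mod 13)
  r_1 = 67 (mod 169)
  r_2 = 1926 (mod 2197)
Final: r = 1926 with f(r) ≡ 0 mod 13^3.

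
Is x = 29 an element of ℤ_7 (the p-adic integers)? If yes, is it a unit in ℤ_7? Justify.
x ∈ ℤ_7^× (unit); v_7(x) = 0

ℤ_7 = {x ∈ ℚ_7 : v_7(x) ≥ 0} and ℤ_7^× = {x ∈ ℤ_7 : v_7(x) = 0}. Here v_7(29) = v_7(num) − v_7(den) = 0; compare against these criteria.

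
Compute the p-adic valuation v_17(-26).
v_17(-26) = 0

v_17(n) is the largest exponent k such that 17^k divides n. Factor out: -26 = -17^0 · 26. (Sign doesn't affect v_p.) So v_17(-26) = 0.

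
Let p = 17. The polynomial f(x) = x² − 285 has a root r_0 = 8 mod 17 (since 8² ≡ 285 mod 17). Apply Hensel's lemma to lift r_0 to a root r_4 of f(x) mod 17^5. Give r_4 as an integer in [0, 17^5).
r_4 = 511606 (mod 1419857)

Hensel's recurrence: r_{i+1} = r_i − f(r_i)·(f′(r_i))^{-1} mod 17^{i+2}, with f′(x) = 2x. Iterate:
  r_0 = 8 (mod 17)
  r_1 = 76 (mod 289)
  r_2 = 654 (mod 4913)
  r_3 = 10480 (mod 83521)
  r_4 = 511606 (mod 1419857)
Final: r_4 = 511606, and one checks f(r_4) ≡ 0 mod 17^5.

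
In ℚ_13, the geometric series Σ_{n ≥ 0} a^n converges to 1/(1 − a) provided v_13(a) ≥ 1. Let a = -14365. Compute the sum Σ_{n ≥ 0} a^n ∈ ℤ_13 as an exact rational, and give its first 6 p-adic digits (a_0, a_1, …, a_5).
Σ a^n = 1/(1 − a) = 1/14366;  first 6 digits = (1, 0, 6, 6, 9, 9)

v_13(a) = 2 ≥ 1, so the series converges in ℤ_13 to 1/(1 − a) = 1/(1 − (-14365)) = 1/14366. Expand this rational in ℤ_13: compute digits iteratively via d_i = x_i mod 13, x_{i+1} = (x_i − d_i)/13. The first 6 digits are (1, 0, 6, 6, 9, 9).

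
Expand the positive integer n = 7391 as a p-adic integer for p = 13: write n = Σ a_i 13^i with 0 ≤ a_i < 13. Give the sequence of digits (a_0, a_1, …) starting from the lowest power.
(a_0, a_1, …) = (7, 9, 4, 3)

Repeated division by 13 gives the digits low-to-high: 7391 = 7 + 9·13^1 + 4·13^2 + 3·13^3. Digit sequence: (7, 9, 4, 3).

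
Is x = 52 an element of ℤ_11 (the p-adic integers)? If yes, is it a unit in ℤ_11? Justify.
x ∈ ℤ_11^× (unit); v_11(x) = 0

ℤ_11 = {x ∈ ℚ_11 : v_11(x) ≥ 0} and ℤ_11^× = {x ∈ ℤ_11 : v_11(x) = 0}. Here v_11(52) = v_11(num) − v_11(den) = 0; compare against these criteria.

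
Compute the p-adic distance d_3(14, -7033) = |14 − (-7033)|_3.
d_3(14, -7033) = 1/243

Step 1 — x − y = 14 − (-7033) = 7047. Step 2 — v_3(7047) = 5 (factor: 7047 = (3^5 · 29); the sign does not affect v_p). Step 3 — |x − y|_3 = 3^{-5} = 1/243.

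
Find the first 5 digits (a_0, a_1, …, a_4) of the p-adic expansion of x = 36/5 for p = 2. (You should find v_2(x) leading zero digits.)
(a_0, …, a_4) = (0, 0, 1, 0, 1)

v_2(36/5) = 2, so a_0 = ... = a_1 = 0. Factor out: x = 2^2 · u with u = 9/5 a unit in ℤ_2. Expand u iteratively via a_{v+i} = u_i mod 2, u_{i+1} = (u_i − a_{v+i})/2:
  u_0 = 9/5;  a_2 = 1;  u_1 = (u_0 − 1)/2 = 2/5
  u_1 = 2/5;  a_3 = 0;  u_2 = (u_1 − 0)/2 = 1/5
  u_2 = 1/5;  a_4 = 1;  u_3 = (u_2 − 1)/2 = -2/5
Digits: (0, 0, 1, 0, 1).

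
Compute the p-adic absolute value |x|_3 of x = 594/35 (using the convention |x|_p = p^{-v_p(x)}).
|594/35|_3 = 1/27

Step 1 — compute v_3(x) by factoring powers of 3 out of the numerator and denominator: v_3(594/35) = 3. Step 2 — apply |x|_p = p^{-v_p(x)} = 3^{-3} = 1/27.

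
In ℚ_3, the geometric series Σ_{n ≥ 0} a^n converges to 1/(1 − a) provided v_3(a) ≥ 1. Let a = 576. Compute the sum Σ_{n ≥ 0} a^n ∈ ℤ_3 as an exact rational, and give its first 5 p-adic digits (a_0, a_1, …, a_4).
Σ a^n = 1/(1 − a) = -1/575;  first 5 digits = (1, 0, 1, 0, 2)

v_3(a) = 2 ≥ 1, so the series converges in ℤ_3 to 1/(1 − a) = 1/(1 − 576) = -1/575. Expand this rational in ℤ_3: compute digits iteratively via d_i = x_i mod 3, x_{i+1} = (x_i − d_i)/3. The first 5 digits are (1, 0, 1, 0, 2).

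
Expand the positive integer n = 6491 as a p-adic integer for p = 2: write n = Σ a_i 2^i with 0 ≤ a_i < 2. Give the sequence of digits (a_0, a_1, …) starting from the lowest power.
(a_0, a_1, …) = (1, 1, 0, 1, 1, 0, 1, 0, 1, 0, 0, 1, 1)

Repeated division by 2 gives the digits low-to-high: 6491 = 1 + 1·2^1 + 1·2^3 + 1·2^4 + 1·2^6 + 1·2^8 + 1·2^11 + 1·2^12. Digit sequence: (1, 1, 0, 1, 1, 0, 1, 0, 1, 0, 0, 1, 1).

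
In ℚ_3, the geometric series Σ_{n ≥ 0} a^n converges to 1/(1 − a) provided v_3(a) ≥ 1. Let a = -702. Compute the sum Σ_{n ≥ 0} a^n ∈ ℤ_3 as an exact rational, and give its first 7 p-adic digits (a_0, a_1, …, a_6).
Σ a^n = 1/(1 − a) = 1/703;  first 7 digits = (1, 0, 0, 1, 0, 0, 0)

v_3(a) = 3 ≥ 1, so the series converges in ℤ_3 to 1/(1 − a) = 1/(1 − (-702)) = 1/703. Expand this rational in ℤ_3: compute digits iteratively via d_i = x_i mod 3, x_{i+1} = (x_i − d_i)/3. The first 7 digits are (1, 0, 0, 1, 0, 0, 0).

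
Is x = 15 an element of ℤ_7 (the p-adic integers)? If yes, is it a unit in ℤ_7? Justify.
x ∈ ℤ_7^× (unit); v_7(x) = 0

ℤ_7 = {x ∈ ℚ_7 : v_7(x) ≥ 0} and ℤ_7^× = {x ∈ ℤ_7 : v_7(x) = 0}. Here v_7(15) = v_7(num) − v_7(den) = 0; compare against these criteria.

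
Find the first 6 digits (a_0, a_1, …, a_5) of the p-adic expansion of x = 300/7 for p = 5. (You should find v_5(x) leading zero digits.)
(a_0, …, a_5) = (0, 0, 1, 3, 3, 0)

v_5(300/7) = 2, so a_0 = ... = a_1 = 0. Factor out: x = 5^2 · u with u = 12/7 a unit in ℤ_5. Expand u iteratively via a_{v+i} = u_i mod 5, u_{i+1} = (u_i − a_{v+i})/5:
  u_0 = 12/7;  a_2 = 1;  u_1 = (u_0 − 1)/5 = 1/7
  u_1 = 1/7;  a_3 = 3;  u_2 = (u_1 − 3)/5 = -4/7
  u_2 = -4/7;  a_4 = 3;  u_3 = (u_2 − 3)/5 = -5/7
  u_3 = -5/7;  a_5 = 0;  u_4 = (u_3 − 0)/5 = -1/7
Digits: (0, 0, 1, 3, 3, 0).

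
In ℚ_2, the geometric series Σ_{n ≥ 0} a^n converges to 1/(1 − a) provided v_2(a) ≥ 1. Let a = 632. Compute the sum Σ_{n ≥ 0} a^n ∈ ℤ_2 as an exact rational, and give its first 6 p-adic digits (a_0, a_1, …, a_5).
Σ a^n = 1/(1 − a) = -1/631;  first 6 digits = (1, 0, 0, 1, 1, 1)

v_2(a) = 3 ≥ 1, so the series converges in ℤ_2 to 1/(1 − a) = 1/(1 − 632) = -1/631. Expand this rational in ℤ_2: compute digits iteratively via d_i = x_i mod 2, x_{i+1} = (x_i − d_i)/2. The first 6 digits are (1, 0, 0, 1, 1, 1).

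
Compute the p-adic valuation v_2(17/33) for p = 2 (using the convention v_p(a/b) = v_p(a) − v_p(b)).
v_2(17/33) = 0

Factor powers of 2 from the numerator and denominator of the reduced fraction: 17 = 2^0 · 17 and 33 = 2^0 · 33. Apply v_p(a/b) = v_p(a) − v_p(b): v_2(17/33) = 0 − 0 = 0.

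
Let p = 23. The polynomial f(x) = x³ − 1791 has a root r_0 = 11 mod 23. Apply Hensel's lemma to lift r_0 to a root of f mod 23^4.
r_3 = 126879 (mod 279841)

Hensel: r_{i+1} = r_i − f(r_i)/f′(r_i) mod 23^{i+2}, where f′(x) = 3x². Iterate:
  r_0 = 11 (mod 23)
  r_1 = 448 (mod 529)
  r_2 = 5209 (mod 12167)
  r_3 = 126879 (mod 279841)
Final: r = 126879 with f(r) ≡ 0 mod 23^4.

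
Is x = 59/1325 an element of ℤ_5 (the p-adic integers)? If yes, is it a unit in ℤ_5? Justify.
x ∉ ℤ_5 (v_5(x) = -2 < 0)

ℤ_5 = {x ∈ ℚ_5 : v_5(x) ≥ 0} and ℤ_5^× = {x ∈ ℤ_5 : v_5(x) = 0}. Here v_5(59/1325) = v_5(num) − v_5(den) = -2; compare against these criteria.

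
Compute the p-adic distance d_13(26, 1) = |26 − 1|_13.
d_13(26, 1) = 1

Step 1 — x − y = 26 − 1 = 25. Step 2 — v_13(25) = 0 (factor: 25 = (13^0 · 25); the sign does not affect v_p). Step 3 — |x − y|_13 = 13^{0} = 1.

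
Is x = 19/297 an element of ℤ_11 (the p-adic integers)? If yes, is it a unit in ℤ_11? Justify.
x ∉ ℤ_11 (v_11(x) = -1 < 0)

ℤ_11 = {x ∈ ℚ_11 : v_11(x) ≥ 0} and ℤ_11^× = {x ∈ ℤ_11 : v_11(x) = 0}. Here v_11(19/297) = v_11(num) − v_11(den) = -1; compare against these criteria.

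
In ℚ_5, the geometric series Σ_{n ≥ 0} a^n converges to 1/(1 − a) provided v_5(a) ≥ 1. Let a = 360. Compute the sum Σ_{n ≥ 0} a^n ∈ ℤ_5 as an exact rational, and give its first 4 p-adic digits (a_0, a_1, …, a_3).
Σ a^n = 1/(1 − a) = -1/359;  first 4 digits = (1, 2, 3, 2)

v_5(a) = 1 ≥ 1, so the series converges in ℤ_5 to 1/(1 − a) = 1/(1 − 360) = -1/359. Expand this rational in ℤ_5: compute digits iteratively via d_i = x_i mod 5, x_{i+1} = (x_i − d_i)/5. The first 4 digits are (1, 2, 3, 2).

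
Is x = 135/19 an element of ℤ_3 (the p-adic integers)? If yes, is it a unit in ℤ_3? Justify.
x ∈ ℤ_3 but not a unit; v_3(x) = 3 > 0

ℤ_3 = {x ∈ ℚ_3 : v_3(x) ≥ 0} and ℤ_3^× = {x ∈ ℤ_3 : v_3(x) = 0}. Here v_3(135/19) = v_3(num) − v_3(den) = 3; compare against these criteria.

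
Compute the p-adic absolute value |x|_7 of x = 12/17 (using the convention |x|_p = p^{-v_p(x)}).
|12/17|_7 = 1

Step 1 — compute v_7(x) by factoring powers of 7 out of the numerator and denominator: v_7(12/17) = 0. Step 2 — apply |x|_p = p^{-v_p(x)} = 7^{0} = 1.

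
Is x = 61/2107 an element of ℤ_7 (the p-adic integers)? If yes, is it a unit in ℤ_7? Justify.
x ∉ ℤ_7 (v_7(x) = -2 < 0)

ℤ_7 = {x ∈ ℚ_7 : v_7(x) ≥ 0} and ℤ_7^× = {x ∈ ℤ_7 : v_7(x) = 0}. Here v_7(61/2107) = v_7(num) − v_7(den) = -2; compare against these criteria.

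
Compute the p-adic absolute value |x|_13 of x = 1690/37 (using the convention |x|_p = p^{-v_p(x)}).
|1690/37|_13 = 1/169

Step 1 — compute v_13(x) by factoring powers of 13 out of the numerator and denominator: v_13(1690/37) = 2. Step 2 — apply |x|_p = p^{-v_p(x)} = 13^{-2} = 1/169.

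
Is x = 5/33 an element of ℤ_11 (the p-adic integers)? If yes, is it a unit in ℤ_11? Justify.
x ∉ ℤ_11 (v_11(x) = -1 < 0)

ℤ_11 = {x ∈ ℚ_11 : v_11(x) ≥ 0} and ℤ_11^× = {x ∈ ℤ_11 : v_11(x) = 0}. Here v_11(5/33) = v_11(num) − v_11(den) = -1; compare against these criteria.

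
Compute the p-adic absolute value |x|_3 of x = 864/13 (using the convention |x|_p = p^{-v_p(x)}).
|864/13|_3 = 1/27

Step 1 — compute v_3(x) by factoring powers of 3 out of the numerator and denominator: v_3(864/13) = 3. Step 2 — apply |x|_p = p^{-v_p(x)} = 3^{-3} = 1/27.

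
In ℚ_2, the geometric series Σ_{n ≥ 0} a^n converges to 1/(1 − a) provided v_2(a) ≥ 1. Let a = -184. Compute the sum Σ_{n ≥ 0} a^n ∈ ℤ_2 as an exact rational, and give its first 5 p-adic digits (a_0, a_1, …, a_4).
Σ a^n = 1/(1 − a) = 1/185;  first 5 digits = (1, 0, 0, 1, 0)

v_2(a) = 3 ≥ 1, so the series converges in ℤ_2 to 1/(1 − a) = 1/(1 − (-184)) = 1/185. Expand this rational in ℤ_2: compute digits iteratively via d_i = x_i mod 2, x_{i+1} = (x_i − d_i)/2. The first 5 digits are (1, 0, 0, 1, 0).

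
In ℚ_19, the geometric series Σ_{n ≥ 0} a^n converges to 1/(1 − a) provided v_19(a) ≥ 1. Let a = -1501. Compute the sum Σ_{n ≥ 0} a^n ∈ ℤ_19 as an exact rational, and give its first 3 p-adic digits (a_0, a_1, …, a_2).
Σ a^n = 1/(1 − a) = 1/1502;  first 3 digits = (1, 16, 4)

v_19(a) = 1 ≥ 1, so the series converges in ℤ_19 to 1/(1 − a) = 1/(1 − (-1501)) = 1/1502. Expand this rational in ℤ_19: compute digits iteratively via d_i = x_i mod 19, x_{i+1} = (x_i − d_i)/19. The first 3 digits are (1, 16, 4).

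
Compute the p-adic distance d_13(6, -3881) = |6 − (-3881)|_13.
d_13(6, -3881) = 1/169

Step 1 — x − y = 6 − (-3881) = 3887. Step 2 — v_13(3887) = 2 (factor: 3887 = (13^2 · 23); the sign does not affect v_p). Step 3 — |x − y|_13 = 13^{-2} = 1/169.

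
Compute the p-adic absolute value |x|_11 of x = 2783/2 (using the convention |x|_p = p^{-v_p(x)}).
|2783/2|_11 = 1/121

Step 1 — compute v_11(x) by factoring powers of 11 out of the numerator and denominator: v_11(2783/2) = 2. Step 2 — apply |x|_p = p^{-v_p(x)} = 11^{-2} = 1/121.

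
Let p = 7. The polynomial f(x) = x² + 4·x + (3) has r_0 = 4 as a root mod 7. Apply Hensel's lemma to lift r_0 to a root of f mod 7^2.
r_1 = 46 (mod 49)

Hensel: r_{i+1} = r_i − f(r_i)·(f′(r_i))^{-1} mod 7^{i+2}, f′(x) = 2x + 4. Iterate:
  r_0 = 4 (mod 7)
  r_1 = 46 (mod 49)
Final: r = 46 satisfies f(r) ≡ 0 mod 7^2.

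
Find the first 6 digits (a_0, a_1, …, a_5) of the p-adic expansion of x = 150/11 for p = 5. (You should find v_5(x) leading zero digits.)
(a_0, …, a_5) = (0, 0, 1, 4, 1, 1)

v_5(150/11) = 2, so a_0 = ... = a_1 = 0. Factor out: x = 5^2 · u with u = 6/11 a unit in ℤ_5. Expand u iteratively via a_{v+i} = u_i mod 5, u_{i+1} = (u_i − a_{v+i})/5:
  u_0 = 6/11;  a_2 = 1;  u_1 = (u_0 − 1)/5 = -1/11
  u_1 = -1/11;  a_3 = 4;  u_2 = (u_1 − 4)/5 = -9/11
  u_2 = -9/11;  a_4 = 1;  u_3 = (u_2 − 1)/5 = -4/11
  u_3 = -4/11;  a_5 = 1;  u_4 = (u_3 − 1)/5 = -3/11
Digits: (0, 0, 1, 4, 1, 1).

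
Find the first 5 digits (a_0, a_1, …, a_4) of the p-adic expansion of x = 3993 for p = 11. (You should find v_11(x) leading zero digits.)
(a_0, …, a_4) = (0, 0, 0, 3, 0)

v_11(3993) = 3, so a_0 = ... = a_2 = 0. Factor out: x = 11^3 · u with u = 3 a unit in ℤ_11. Expand u iteratively via a_{v+i} = u_i mod 11, u_{i+1} = (u_i − a_{v+i})/11:
  u_0 = 3;  a_3 = 3;  u_1 = (u_0 − 3)/11 = 0
  u_1 = 0;  a_4 = 0;  u_2 = (u_1 − 0)/11 = 0
Digits: (0, 0, 0, 3, 0).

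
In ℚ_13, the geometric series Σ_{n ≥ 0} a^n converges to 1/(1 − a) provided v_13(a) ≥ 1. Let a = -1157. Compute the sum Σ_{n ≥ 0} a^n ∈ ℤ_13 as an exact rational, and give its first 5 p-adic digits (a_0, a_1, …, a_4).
Σ a^n = 1/(1 − a) = 1/1158;  first 5 digits = (1, 2, 10, 5, 5)

v_13(a) = 1 ≥ 1, so the series converges in ℤ_13 to 1/(1 − a) = 1/(1 − (-1157)) = 1/1158. Expand this rational in ℤ_13: compute digits iteratively via d_i = x_i mod 13, x_{i+1} = (x_i − d_i)/13. The first 5 digits are (1, 2, 10, 5, 5).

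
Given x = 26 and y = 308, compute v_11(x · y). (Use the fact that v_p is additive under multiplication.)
v_11(8008) = 1

v_p(x) = 0 (factor: 26 = 11^0 · 26); v_p(y) = 1 (factor: 308 = 11^1 · 28). Additivity: v_p(xy) = v_p(x) + v_p(y) = 0 + 1 = 1. (Direct check: xy = 8008 = 11^1 · (728).)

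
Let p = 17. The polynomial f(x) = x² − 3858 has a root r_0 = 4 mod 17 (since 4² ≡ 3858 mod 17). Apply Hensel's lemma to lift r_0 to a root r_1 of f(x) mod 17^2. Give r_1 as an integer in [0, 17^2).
r_1 = 123 (mod 289)

Hensel's recurrence: r_{i+1} = r_i − f(r_i)·(f′(r_i))^{-1} mod 17^{i+2}, with f′(x) = 2x. Iterate:
  r_0 = 4 (mod 17)
  r_1 = 123 (mod 289)
Final: r_1 = 123, and one checks f(r_1) ≡ 0 mod 17^2.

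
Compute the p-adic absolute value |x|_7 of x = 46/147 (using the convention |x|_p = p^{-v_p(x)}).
|46/147|_7 = 49

Step 1 — compute v_7(x) by factoring powers of 7 out of the numerator and denominator: v_7(46/147) = -2. Step 2 — apply |x|_p = p^{-v_p(x)} = 7^{2} = 49.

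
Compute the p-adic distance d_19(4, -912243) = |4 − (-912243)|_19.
d_19(4, -912243) = 1/130321

Step 1 — x − y = 4 − (-912243) = 912247. Step 2 — v_19(912247) = 4 (factor: 912247 = (19^4 · 7); the sign does not affect v_p). Step 3 — |x − y|_19 = 19^{-4} = 1/130321.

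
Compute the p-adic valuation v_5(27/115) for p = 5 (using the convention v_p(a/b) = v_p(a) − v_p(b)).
v_5(27/115) = -1

Factor powers of 5 from the numerator and denominator of the reduced fraction: 27 = 5^0 · 27 and 115 = 5^1 · 23. Apply v_p(a/b) = v_p(a) − v_p(b): v_5(27/115) = 0 − 1 = -1.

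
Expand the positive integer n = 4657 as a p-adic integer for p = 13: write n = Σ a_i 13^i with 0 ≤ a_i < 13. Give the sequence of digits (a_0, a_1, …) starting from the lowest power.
(a_0, a_1, …) = (3, 7, 1, 2)

Repeated division by 13 gives the digits low-to-high: 4657 = 3 + 7·13^1 + 1·13^2 + 2·13^3. Digit sequence: (3, 7, 1, 2).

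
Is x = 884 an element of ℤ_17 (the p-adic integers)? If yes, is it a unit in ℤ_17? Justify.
x ∈ ℤ_17 but not a unit; v_17(x) = 1 > 0

ℤ_17 = {x ∈ ℚ_17 : v_17(x) ≥ 0} and ℤ_17^× = {x ∈ ℤ_17 : v_17(x) = 0}. Here v_17(884) = v_17(num) − v_17(den) = 1; compare against these criteria.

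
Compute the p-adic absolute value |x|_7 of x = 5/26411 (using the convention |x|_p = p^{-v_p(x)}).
|5/26411|_7 = 2401

Step 1 — compute v_7(x) by factoring powers of 7 out of the numerator and denominator: v_7(5/26411) = -4. Step 2 — apply |x|_p = p^{-v_p(x)} = 7^{4} = 2401.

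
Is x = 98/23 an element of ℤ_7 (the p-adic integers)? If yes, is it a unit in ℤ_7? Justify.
x ∈ ℤ_7 but not a unit; v_7(x) = 2 > 0

ℤ_7 = {x ∈ ℚ_7 : v_7(x) ≥ 0} and ℤ_7^× = {x ∈ ℤ_7 : v_7(x) = 0}. Here v_7(98/23) = v_7(num) − v_7(den) = 2; compare against these criteria.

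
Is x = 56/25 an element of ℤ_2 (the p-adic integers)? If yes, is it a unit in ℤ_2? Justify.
x ∈ ℤ_2 but not a unit; v_2(x) = 3 > 0

ℤ_2 = {x ∈ ℚ_2 : v_2(x) ≥ 0} and ℤ_2^× = {x ∈ ℤ_2 : v_2(x) = 0}. Here v_2(56/25) = v_2(num) − v_2(den) = 3; compare against these criteria.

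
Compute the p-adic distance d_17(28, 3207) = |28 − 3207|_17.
d_17(28, 3207) = 1/289

Step 1 — x − y = 28 − 3207 = -3179. Step 2 — v_17(-3179) = 2 (factor: -3179 = −(17^2 · 11); the sign does not affect v_p). Step 3 — |x − y|_17 = 17^{-2} = 1/289.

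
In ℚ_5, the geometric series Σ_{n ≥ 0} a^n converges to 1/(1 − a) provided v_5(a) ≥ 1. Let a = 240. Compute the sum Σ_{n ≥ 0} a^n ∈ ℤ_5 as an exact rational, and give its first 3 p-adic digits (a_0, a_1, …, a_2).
Σ a^n = 1/(1 − a) = -1/239;  first 3 digits = (1, 3, 3)

v_5(a) = 1 ≥ 1, so the series converges in ℤ_5 to 1/(1 − a) = 1/(1 − 240) = -1/239. Expand this rational in ℤ_5: compute digits iteratively via d_i = x_i mod 5, x_{i+1} = (x_i − d_i)/5. The first 3 digits are (1, 3, 3).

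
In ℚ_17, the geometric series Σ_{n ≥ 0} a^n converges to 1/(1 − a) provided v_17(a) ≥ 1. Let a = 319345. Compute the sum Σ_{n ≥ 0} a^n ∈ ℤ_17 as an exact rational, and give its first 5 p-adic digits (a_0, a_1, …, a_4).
Σ a^n = 1/(1 − a) = -1/319344;  first 5 digits = (1, 0, 0, 14, 3)

v_17(a) = 3 ≥ 1, so the series converges in ℤ_17 to 1/(1 − a) = 1/(1 − 319345) = -1/319344. Expand this rational in ℤ_17: compute digits iteratively via d_i = x_i mod 17, x_{i+1} = (x_i − d_i)/17. The first 5 digits are (1, 0, 0, 14, 3).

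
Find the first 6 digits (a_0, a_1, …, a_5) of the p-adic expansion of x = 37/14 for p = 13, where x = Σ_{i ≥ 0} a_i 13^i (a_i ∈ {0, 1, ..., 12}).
(a_0, …, a_5) = (11, 4, 8, 4, 8, 4)

v_13(37/14) = 0 (numerator and denominator both coprime to 13), so x ∈ ℤ_13^×. Compute digits iteratively via a_i = x_i mod 13, x_{i+1} = (x_i − a_i)/13, with x_0 = x:
  x_0 = 37/14;  a_0 = 11;  x_1 = (x_0 − 11)/13 = -9/14
  x_1 = -9/14;  a_1 = 4;  x_2 = (x_1 − 4)/13 = -5/14
  x_2 = -5/14;  a_2 = 8;  x_3 = (x_2 − 8)/13 = -9/14
  x_3 = -9/14;  a_3 = 4;  x_4 = (x_3 − 4)/13 = -5/14
  x_4 = -5/14;  a_4 = 8;  x_5 = (x_4 − 8)/13 = -9/14
  x_5 = -9/14;  a_5 = 4;  x_6 = (x_5 − 4)/13 = -5/14
Digits: (11, 4, 8, 4, 8, 4).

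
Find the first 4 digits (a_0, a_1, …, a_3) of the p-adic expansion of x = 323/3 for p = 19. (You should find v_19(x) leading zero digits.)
(a_0, …, a_3) = (0, 12, 6, 6)

v_19(323/3) = 1, so a_0 = ... = a_0 = 0. Factor out: x = 19^1 · u with u = 17/3 a unit in ℤ_19. Expand u iteratively via a_{v+i} = u_i mod 19, u_{i+1} = (u_i − a_{v+i})/19:
  u_0 = 17/3;  a_1 = 12;  u_1 = (u_0 − 12)/19 = -1/3
  u_1 = -1/3;  a_2 = 6;  u_2 = (u_1 − 6)/19 = -1/3
  u_2 = -1/3;  a_3 = 6;  u_3 = (u_2 − 6)/19 = -1/3
Digits: (0, 12, 6, 6).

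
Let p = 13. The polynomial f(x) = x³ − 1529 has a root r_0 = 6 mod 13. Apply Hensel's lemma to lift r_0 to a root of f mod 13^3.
r_2 = 2151 (mod 2197)

Hensel: r_{i+1} = r_i − f(r_i)/f′(r_i) mod 13^{i+2}, where f′(x) = 3x². Iterate:
  r_0 = 6 (mod 13)
  r_1 = 123 (mod 169)
  r_2 = 2151 (mod 2197)
Final: r = 2151 with f(r) ≡ 0 mod 13^3.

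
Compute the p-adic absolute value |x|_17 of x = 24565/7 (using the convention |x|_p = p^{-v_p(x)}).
|24565/7|_17 = 1/4913

Step 1 — compute v_17(x) by factoring powers of 17 out of the numerator and denominator: v_17(24565/7) = 3. Step 2 — apply |x|_p = p^{-v_p(x)} = 17^{-3} = 1/4913.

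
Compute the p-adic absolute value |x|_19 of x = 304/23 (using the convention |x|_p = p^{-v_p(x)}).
|304/23|_19 = 1/19

Step 1 — compute v_19(x) by factoring powers of 19 out of the numerator and denominator: v_19(304/23) = 1. Step 2 — apply |x|_p = p^{-v_p(x)} = 19^{-1} = 1/19.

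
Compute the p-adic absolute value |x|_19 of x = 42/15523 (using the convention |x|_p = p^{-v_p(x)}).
|42/15523|_19 = 361

Step 1 — compute v_19(x) by factoring powers of 19 out of the numerator and denominator: v_19(42/15523) = -2. Step 2 — apply |x|_p = p^{-v_p(x)} = 19^{2} = 361.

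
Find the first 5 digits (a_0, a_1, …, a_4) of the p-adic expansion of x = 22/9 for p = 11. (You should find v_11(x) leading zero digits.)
(a_0, …, a_4) = (0, 10, 4, 2, 1)

v_11(22/9) = 1, so a_0 = ... = a_0 = 0. Factor out: x = 11^1 · u with u = 2/9 a unit in ℤ_11. Expand u iteratively via a_{v+i} = u_i mod 11, u_{i+1} = (u_i − a_{v+i})/11:
  u_0 = 2/9;  a_1 = 10;  u_1 = (u_0 − 10)/11 = -8/9
  u_1 = -8/9;  a_2 = 4;  u_2 = (u_1 − 4)/11 = -4/9
  u_2 = -4/9;  a_3 = 2;  u_3 = (u_2 − 2)/11 = -2/9
  u_3 = -2/9;  a_4 = 1;  u_4 = (u_3 − 1)/11 = -1/9
Digits: (0, 10, 4, 2, 1).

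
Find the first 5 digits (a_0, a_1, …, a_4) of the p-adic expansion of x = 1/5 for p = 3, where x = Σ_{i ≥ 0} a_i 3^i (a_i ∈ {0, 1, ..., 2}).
(a_0, …, a_4) = (2, 0, 1, 2, 1)

v_3(1/5) = 0 (numerator and denominator both coprime to 3), so x ∈ ℤ_3^×. Compute digits iteratively via a_i = x_i mod 3, x_{i+1} = (x_i − a_i)/3, with x_0 = x:
  x_0 = 1/5;  a_0 = 2;  x_1 = (x_0 − 2)/3 = -3/5
  x_1 = -3/5;  a_1 = 0;  x_2 = (x_1 − 0)/3 = -1/5
  x_2 = -1/5;  a_2 = 1;  x_3 = (x_2 − 1)/3 = -2/5
  x_3 = -2/5;  a_3 = 2;  x_4 = (x_3 − 2)/3 = -4/5
  x_4 = -4/5;  a_4 = 1;  x_5 = (x_4 − 1)/3 = -3/5
Digits: (2, 0, 1, 2, 1).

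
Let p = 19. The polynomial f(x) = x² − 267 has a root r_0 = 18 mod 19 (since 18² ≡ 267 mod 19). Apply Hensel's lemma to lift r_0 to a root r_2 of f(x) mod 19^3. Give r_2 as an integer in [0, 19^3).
r_2 = 5281 (mod 6859)

Hensel's recurrence: r_{i+1} = r_i − f(r_i)·(f′(r_i))^{-1} mod 19^{i+2}, with f′(x) = 2x. Iterate:
  r_0 = 18 (mod 19)
  r_1 = 227 (mod 361)
  r_2 = 5281 (mod 6859)
Final: r_2 = 5281, and one checks f(r_2) ≡ 0 mod 19^3.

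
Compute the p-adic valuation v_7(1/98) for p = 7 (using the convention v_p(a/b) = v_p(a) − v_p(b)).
v_7(1/98) = -2

Factor powers of 7 from the numerator and denominator of the reduced fraction: 1 = 7^0 · 1 and 98 = 7^2 · 2. Apply v_p(a/b) = v_p(a) − v_p(b): v_7(1/98) = 0 − 2 = -2.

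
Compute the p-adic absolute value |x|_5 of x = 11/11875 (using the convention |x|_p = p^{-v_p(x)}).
|11/11875|_5 = 625

Step 1 — compute v_5(x) by factoring powers of 5 out of the numerator and denominator: v_5(11/11875) = -4. Step 2 — apply |x|_p = p^{-v_p(x)} = 5^{4} = 625.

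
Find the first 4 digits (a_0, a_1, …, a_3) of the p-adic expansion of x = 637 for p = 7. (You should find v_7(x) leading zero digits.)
(a_0, …, a_3) = (0, 0, 6, 1)

v_7(637) = 2, so a_0 = ... = a_1 = 0. Factor out: x = 7^2 · u with u = 13 a unit in ℤ_7. Expand u iteratively via a_{v+i} = u_i mod 7, u_{i+1} = (u_i − a_{v+i})/7:
  u_0 = 13;  a_2 = 6;  u_1 = (u_0 − 6)/7 = 1
  u_1 = 1;  a_3 = 1;  u_2 = (u_1 − 1)/7 = 0
Digits: (0, 0, 6, 1).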